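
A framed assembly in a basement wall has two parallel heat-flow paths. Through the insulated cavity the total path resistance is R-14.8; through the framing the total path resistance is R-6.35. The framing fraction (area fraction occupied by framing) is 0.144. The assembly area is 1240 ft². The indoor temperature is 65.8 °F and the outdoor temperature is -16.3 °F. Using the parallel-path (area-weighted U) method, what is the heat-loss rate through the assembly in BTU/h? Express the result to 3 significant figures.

U_eff = 0.856/14.8 + 0.144/6.35 = 0.05784 + 0.02268 = 0.08052
R_eff = 1/U_eff = 12.42 ft²·°F·h/BTU
Q = 1240 × (65.8 − (-16.3)) / 12.42 = 8197 BTU/h

8200 BTU/h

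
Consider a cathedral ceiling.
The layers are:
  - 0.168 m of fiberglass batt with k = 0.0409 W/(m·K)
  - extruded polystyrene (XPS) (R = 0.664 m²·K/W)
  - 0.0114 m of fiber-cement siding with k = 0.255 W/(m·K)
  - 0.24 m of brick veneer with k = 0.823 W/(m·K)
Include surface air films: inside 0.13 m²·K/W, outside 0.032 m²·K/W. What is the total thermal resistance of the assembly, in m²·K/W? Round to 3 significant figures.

5.27 m²·K/W

0.168/0.0409 = 4.108
0.0114/0.255 = 0.04471
0.24/0.823 = 0.2916
R_total = 0.13 + 4.108 + 0.664 + 0.04471 + 0.2916 + 0.032 = 5.27 m²·K/W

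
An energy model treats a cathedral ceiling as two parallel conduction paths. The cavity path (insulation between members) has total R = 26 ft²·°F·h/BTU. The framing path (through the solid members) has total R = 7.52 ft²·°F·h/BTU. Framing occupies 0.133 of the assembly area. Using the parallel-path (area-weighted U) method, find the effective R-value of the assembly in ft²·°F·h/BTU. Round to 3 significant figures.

19.6 ft²·°F·h/BTU

U_eff = 0.867/26 + 0.133/7.52 = 0.03335 + 0.01769 = 0.05103
R_eff = 1/U_eff = 19.6 ft²·°F·h/BTU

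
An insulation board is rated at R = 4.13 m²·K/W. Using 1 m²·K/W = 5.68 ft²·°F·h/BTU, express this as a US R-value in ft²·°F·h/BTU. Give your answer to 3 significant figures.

23.5 ft²·°F·h/BTU

R_US = 4.13 × 5.68 = 23.46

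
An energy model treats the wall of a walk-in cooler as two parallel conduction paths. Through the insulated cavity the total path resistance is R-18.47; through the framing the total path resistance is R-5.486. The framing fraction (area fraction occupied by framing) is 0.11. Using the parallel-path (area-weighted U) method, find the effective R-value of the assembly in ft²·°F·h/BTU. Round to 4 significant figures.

14.65 ft²·°F·h/BTU

U_eff = 0.89/18.47 + 0.11/5.486 = 0.048186 + 0.020051 = 0.068237
R_eff = 1/U_eff = 14.655 ft²·°F·h/BTU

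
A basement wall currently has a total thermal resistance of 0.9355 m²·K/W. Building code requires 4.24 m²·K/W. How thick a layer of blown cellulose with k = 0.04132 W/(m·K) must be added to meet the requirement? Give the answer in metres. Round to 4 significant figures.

ΔR = 4.24 − 0.9355 = 3.3045 m²·K/W
L = ΔR × k = 3.3045 × 0.04132 = 0.13654 m

0.1365 m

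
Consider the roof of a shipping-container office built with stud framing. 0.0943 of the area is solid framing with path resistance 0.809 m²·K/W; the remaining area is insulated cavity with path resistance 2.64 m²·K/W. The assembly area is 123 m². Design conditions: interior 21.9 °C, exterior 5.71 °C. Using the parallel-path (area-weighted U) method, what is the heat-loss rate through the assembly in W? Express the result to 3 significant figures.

U_eff = 0.9057/2.64 + 0.0943/0.809 = 0.3431 + 0.1166 = 0.4596
R_eff = 1/U_eff = 2.176 m²·K/W
Q = 123 × (21.9 − 5.71) / 2.176 = 915.3 W

915 W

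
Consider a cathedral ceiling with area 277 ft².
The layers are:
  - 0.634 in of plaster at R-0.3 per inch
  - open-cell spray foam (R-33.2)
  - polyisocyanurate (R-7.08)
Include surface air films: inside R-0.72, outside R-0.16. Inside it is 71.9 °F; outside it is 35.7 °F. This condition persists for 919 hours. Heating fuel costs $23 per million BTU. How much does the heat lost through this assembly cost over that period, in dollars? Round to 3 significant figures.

5.13 dollars

0.634 × 0.3 = 0.1902
R_total = 0.72 + 0.1902 + 33.2 + 7.08 + 0.16 = 41.35 ft²·°F·h/BTU
Q = 277 × (71.9 − 35.7) / 41.35 = 242.5 BTU/h
E = 242.5 × 919 = 222900 BTU
Cost = 222900/10⁶ × 23 = $5.126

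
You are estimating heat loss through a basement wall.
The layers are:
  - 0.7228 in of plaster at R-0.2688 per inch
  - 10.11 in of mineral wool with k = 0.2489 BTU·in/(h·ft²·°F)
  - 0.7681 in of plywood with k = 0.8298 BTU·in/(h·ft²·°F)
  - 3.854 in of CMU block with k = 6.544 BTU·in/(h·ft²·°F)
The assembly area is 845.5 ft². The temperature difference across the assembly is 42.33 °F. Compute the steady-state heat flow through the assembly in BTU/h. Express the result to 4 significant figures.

845.5 BTU/h

0.7228 × 0.2688 = 0.19429
10.11/0.2489 = 40.619
0.7681/0.8298 = 0.92564
3.854/6.544 = 0.58894
R_total = 0.19429 + 40.619 + 0.92564 + 0.58894 = 42.328 ft²·°F·h/BTU
Q = A·ΔT/R = 845.5 × 42.33 / 42.328 = 845.55 BTU/h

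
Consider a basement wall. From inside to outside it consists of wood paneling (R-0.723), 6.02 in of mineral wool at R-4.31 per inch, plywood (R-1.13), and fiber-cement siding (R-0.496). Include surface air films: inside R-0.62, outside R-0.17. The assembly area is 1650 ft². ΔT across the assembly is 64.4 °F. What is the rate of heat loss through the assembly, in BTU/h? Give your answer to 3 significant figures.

3650 BTU/h

6.02 × 4.31 = 25.95
R_total = 0.62 + 0.723 + 25.95 + 1.13 + 0.496 + 0.17 = 29.09 ft²·°F·h/BTU
Q = A·ΔT/R = 1650 × 64.4 / 29.09 = 3653 BTU/h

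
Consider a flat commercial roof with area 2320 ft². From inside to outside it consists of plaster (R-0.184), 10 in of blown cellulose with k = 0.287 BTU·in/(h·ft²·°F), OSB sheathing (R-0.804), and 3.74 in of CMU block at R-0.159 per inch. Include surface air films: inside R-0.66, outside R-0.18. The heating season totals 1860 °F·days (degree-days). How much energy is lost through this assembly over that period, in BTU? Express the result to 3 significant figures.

10/0.287 = 34.84
3.74 × 0.159 = 0.5947
R_total = 0.66 + 0.184 + 34.84 + 0.804 + 0.5947 + 0.18 = 37.27 ft²·°F·h/BTU
E = A × HDD × 24 / R = 2320 × 1860 × 24 / 37.27 = 2779000 BTU

2780000 BTU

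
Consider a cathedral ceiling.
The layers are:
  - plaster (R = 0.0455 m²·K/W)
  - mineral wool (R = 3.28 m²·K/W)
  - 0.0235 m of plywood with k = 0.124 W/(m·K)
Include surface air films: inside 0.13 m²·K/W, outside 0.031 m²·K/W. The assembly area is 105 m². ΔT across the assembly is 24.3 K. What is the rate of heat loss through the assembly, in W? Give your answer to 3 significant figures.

0.0235/0.124 = 0.1895
R_total = 0.13 + 0.0455 + 3.28 + 0.1895 + 0.031 = 3.676 m²·K/W
Q = A·ΔT/R = 105 × 24.3 / 3.676 = 694.1 W

694 W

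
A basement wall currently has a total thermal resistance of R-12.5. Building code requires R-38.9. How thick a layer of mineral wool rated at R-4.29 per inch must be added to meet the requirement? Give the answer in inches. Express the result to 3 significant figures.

6.15 in

ΔR = 38.9 − 12.5 = 26.4 ft²·°F·h/BTU
L = ΔR / (R/in) = 26.4/4.29 = 6.154 in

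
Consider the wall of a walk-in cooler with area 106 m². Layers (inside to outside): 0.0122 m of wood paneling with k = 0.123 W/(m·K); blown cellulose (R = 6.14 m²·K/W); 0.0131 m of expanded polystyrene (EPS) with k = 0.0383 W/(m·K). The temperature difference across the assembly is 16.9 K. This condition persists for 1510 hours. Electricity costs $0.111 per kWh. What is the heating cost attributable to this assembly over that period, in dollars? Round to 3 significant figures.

0.0122/0.123 = 0.09919
0.0131/0.0383 = 0.342
R_total = 0.09919 + 6.14 + 0.342 = 6.581 m²·K/W
Q = 106 × 16.9 / 6.581 = 272.2 W
E = 272.2 W × 1510 h / 1000 = 411 kWh
Cost = 411 × 0.111 = $45.62

45.6 dollars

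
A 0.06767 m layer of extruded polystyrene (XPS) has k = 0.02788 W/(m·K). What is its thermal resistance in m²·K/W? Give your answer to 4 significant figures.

R = L/k = 0.06767/0.02788 = 2.4272 m²·K/W

2.427 m²·K/W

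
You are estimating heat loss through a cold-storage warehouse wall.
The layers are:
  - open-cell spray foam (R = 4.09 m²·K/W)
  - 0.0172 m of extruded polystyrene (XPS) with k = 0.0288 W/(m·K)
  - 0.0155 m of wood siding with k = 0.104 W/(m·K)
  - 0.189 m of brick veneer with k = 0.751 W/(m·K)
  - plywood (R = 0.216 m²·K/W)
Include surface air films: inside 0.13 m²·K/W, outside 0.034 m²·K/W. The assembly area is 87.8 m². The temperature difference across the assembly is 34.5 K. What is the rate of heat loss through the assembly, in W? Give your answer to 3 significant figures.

554 W

0.0172/0.0288 = 0.5972
0.0155/0.104 = 0.149
0.189/0.751 = 0.2517
R_total = 0.13 + 4.09 + 0.5972 + 0.149 + 0.2517 + 0.216 + 0.034 = 5.468 m²·K/W
Q = A·ΔT/R = 87.8 × 34.5 / 5.468 = 554 W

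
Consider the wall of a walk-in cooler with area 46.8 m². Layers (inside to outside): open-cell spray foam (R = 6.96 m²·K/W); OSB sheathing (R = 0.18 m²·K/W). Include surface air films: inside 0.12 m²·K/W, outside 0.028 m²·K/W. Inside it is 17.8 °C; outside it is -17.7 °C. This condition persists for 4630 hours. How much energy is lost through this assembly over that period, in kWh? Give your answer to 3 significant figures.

R_total = 0.12 + 6.96 + 0.18 + 0.028 = 7.288 m²·K/W
Q = 46.8 × (17.8 − (-17.7)) / 7.288 = 228 W
E = 228 W × 4630 h / 1000 = 1055 kWh

1060 kWh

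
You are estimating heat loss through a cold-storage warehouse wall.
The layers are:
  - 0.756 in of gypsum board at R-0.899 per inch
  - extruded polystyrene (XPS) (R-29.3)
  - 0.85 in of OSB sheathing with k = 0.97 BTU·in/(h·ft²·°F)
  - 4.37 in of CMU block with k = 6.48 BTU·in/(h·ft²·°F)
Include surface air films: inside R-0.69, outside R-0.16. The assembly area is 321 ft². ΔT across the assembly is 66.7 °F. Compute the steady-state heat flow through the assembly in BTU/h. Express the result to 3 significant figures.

0.756 × 0.899 = 0.6796
0.85/0.97 = 0.8763
4.37/6.48 = 0.6744
R_total = 0.69 + 0.6796 + 29.3 + 0.8763 + 0.6744 + 0.16 = 32.38 ft²·°F·h/BTU
Q = A·ΔT/R = 321 × 66.7 / 32.38 = 661.2 BTU/h

661 BTU/h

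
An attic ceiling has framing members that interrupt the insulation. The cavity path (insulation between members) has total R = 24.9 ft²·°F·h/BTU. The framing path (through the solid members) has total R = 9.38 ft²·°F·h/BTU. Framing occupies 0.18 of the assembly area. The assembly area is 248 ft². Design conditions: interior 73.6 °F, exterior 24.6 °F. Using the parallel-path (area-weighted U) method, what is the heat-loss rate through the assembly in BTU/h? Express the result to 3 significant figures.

U_eff = 0.82/24.9 + 0.18/9.38 = 0.03293 + 0.01919 = 0.05212
R_eff = 1/U_eff = 19.19 ft²·°F·h/BTU
Q = 248 × (73.6 − 24.6) / 19.19 = 633.4 BTU/h

633 BTU/h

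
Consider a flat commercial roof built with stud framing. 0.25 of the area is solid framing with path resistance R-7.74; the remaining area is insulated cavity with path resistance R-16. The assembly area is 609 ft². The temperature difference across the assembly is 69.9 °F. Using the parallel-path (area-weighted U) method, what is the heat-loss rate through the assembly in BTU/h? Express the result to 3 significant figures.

3370 BTU/h

U_eff = 0.75/16 + 0.25/7.74 = 0.04688 + 0.0323 = 0.07917
R_eff = 1/U_eff = 12.63 ft²·°F·h/BTU
Q = 609 × 69.9 / 12.63 = 3370 BTU/h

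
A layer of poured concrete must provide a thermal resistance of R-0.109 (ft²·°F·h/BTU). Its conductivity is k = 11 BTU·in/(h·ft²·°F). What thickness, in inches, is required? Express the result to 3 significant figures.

L = R × k = 0.109 × 11 = 1.199 in

1.20 in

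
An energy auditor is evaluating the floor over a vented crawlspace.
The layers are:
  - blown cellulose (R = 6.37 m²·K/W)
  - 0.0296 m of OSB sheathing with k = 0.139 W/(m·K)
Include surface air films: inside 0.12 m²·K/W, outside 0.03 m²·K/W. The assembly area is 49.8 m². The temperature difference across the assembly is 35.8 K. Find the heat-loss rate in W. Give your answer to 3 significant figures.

265 W

0.0296/0.139 = 0.2129
R_total = 0.12 + 6.37 + 0.2129 + 0.03 = 6.733 m²·K/W
Q = A·ΔT/R = 49.8 × 35.8 / 6.733 = 264.8 W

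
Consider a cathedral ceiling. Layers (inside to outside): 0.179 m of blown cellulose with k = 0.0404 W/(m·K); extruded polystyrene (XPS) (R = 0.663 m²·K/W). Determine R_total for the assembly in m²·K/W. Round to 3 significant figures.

5.09 m²·K/W

0.179/0.0404 = 4.431
R_total = 4.431 + 0.663 = 5.094 m²·K/W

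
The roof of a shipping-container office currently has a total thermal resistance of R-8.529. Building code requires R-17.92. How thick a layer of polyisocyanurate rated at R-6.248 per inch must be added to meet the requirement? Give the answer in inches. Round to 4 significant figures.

1.503 in

ΔR = 17.92 − 8.529 = 9.391 ft²·°F·h/BTU
L = ΔR / (R/in) = 9.391/6.248 = 1.503 in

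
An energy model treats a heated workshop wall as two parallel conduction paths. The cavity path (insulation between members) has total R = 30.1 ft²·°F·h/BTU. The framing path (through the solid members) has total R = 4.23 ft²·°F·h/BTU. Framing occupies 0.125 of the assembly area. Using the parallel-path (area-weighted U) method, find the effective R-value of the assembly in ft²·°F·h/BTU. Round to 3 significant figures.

17.1 ft²·°F·h/BTU

U_eff = 0.875/30.1 + 0.125/4.23 = 0.02907 + 0.02955 = 0.05862
R_eff = 1/U_eff = 17.06 ft²·°F·h/BTU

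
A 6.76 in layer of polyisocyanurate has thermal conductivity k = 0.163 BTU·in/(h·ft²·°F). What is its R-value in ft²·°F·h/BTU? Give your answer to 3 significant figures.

41.5 ft²·°F·h/BTU

R = L/k = 6.76/0.163 = 41.47 ft²·°F·h/BTU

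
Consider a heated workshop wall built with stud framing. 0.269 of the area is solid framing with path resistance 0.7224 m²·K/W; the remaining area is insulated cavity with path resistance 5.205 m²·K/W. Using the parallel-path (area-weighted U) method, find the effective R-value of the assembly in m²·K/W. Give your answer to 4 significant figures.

U_eff = 0.731/5.205 + 0.269/0.7224 = 0.14044 + 0.37237 = 0.51281
R_eff = 1/U_eff = 1.95 m²·K/W

1.950 m²·K/W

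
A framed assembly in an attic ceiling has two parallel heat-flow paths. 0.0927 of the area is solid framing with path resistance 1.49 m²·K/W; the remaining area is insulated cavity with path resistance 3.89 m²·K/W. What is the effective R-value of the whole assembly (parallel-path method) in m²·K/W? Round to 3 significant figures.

U_eff = 0.9073/3.89 + 0.0927/1.49 = 0.2332 + 0.06221 = 0.2955
R_eff = 1/U_eff = 3.385 m²·K/W

3.38 m²·K/W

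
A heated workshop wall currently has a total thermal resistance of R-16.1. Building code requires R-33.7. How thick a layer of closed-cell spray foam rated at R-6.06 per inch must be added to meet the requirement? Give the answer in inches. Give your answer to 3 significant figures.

2.90 in

ΔR = 33.7 − 16.1 = 17.6 ft²·°F·h/BTU
L = ΔR / (R/in) = 17.6/6.06 = 2.904 in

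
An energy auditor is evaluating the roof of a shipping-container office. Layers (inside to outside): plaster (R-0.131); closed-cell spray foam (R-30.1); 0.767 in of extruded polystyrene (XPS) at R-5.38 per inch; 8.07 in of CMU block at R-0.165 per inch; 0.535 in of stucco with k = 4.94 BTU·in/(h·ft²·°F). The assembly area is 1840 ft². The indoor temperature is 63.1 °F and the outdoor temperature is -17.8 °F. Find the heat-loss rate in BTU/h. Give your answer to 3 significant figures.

0.767 × 5.38 = 4.126
8.07 × 0.165 = 1.332
0.535/4.94 = 0.1083
R_total = 0.131 + 30.1 + 4.126 + 1.332 + 0.1083 = 35.8 ft²·°F·h/BTU
Q = A·ΔT/R = 1840 × (63.1 − (-17.8)) / 35.8 = 4158 BTU/h

4160 BTU/h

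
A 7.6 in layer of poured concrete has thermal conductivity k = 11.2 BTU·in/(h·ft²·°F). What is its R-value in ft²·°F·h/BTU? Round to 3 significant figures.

0.679 ft²·°F·h/BTU

R = L/k = 7.6/11.2 = 0.6786 ft²·°F·h/BTU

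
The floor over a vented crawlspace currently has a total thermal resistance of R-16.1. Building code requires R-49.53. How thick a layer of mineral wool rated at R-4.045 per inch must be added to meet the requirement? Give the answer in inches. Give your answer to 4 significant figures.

8.265 in

ΔR = 49.53 − 16.1 = 33.43 ft²·°F·h/BTU
L = ΔR / (R/in) = 33.43/4.045 = 8.2645 in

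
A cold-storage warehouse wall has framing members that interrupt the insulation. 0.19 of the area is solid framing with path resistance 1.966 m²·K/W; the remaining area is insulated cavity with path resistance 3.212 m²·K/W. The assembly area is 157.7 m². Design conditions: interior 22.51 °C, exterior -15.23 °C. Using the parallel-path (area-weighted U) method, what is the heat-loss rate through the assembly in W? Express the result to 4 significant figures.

2076 W

U_eff = 0.81/3.212 + 0.19/1.966 = 0.25218 + 0.096643 = 0.34882
R_eff = 1/U_eff = 2.8668 m²·K/W
Q = 157.7 × (22.51 − (-15.23)) / 2.8668 = 2076 W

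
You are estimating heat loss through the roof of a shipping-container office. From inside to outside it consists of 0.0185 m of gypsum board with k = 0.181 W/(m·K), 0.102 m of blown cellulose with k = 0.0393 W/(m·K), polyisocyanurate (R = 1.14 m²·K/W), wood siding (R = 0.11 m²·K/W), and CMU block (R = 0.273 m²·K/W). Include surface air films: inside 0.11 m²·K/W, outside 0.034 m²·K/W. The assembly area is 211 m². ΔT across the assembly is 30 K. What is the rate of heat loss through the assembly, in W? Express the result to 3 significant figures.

0.0185/0.181 = 0.1022
0.102/0.0393 = 2.595
R_total = 0.11 + 0.1022 + 2.595 + 1.14 + 0.11 + 0.273 + 0.034 = 4.365 m²·K/W
Q = A·ΔT/R = 211 × 30 / 4.365 = 1450 W

1450 W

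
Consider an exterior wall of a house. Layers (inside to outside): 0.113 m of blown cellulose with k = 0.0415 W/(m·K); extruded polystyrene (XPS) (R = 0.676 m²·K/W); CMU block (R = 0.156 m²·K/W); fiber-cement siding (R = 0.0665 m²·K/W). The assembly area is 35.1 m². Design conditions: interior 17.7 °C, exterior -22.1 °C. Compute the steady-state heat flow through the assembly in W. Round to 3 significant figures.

0.113/0.0415 = 2.723
R_total = 2.723 + 0.676 + 0.156 + 0.0665 = 3.621 m²·K/W
Q = A·ΔT/R = 35.1 × (17.7 − (-22.1)) / 3.621 = 385.8 W

386 W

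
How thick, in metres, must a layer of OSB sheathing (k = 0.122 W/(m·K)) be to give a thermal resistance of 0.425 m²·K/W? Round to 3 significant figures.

L = R·k = 0.425 × 0.122 = 0.05185 m

0.0519 m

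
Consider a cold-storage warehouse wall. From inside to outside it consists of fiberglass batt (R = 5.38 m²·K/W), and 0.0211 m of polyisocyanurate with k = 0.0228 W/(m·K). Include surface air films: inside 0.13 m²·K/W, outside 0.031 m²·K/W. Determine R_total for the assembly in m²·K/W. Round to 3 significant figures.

0.0211/0.0228 = 0.9254
R_total = 0.13 + 5.38 + 0.9254 + 0.031 = 6.466 m²·K/W

6.47 m²·K/W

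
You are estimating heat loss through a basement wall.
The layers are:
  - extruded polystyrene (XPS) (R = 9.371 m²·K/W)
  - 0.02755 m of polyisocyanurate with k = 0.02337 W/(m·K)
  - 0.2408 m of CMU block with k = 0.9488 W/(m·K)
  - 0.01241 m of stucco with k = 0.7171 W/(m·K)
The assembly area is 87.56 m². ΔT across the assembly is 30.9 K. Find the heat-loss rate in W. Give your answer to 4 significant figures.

250.0 W

0.02755/0.02337 = 1.1789
0.2408/0.9488 = 0.25379
0.01241/0.7171 = 0.017306
R_total = 9.371 + 1.1789 + 0.25379 + 0.017306 = 10.821 m²·K/W
Q = A·ΔT/R = 87.56 × 30.9 / 10.821 = 250.03 W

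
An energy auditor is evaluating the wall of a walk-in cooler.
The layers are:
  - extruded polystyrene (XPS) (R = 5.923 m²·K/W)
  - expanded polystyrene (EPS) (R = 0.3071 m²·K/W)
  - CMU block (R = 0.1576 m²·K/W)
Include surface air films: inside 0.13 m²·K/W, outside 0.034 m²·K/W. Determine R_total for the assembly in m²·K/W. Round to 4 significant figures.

R_total = 0.13 + 5.923 + 0.3071 + 0.1576 + 0.034 = 6.5517 m²·K/W

6.552 m²·K/W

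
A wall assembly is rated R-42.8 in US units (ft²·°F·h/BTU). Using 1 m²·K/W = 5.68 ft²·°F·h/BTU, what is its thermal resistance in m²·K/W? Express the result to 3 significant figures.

7.54 m²·K/W

R_SI = 42.8/5.68 = 7.535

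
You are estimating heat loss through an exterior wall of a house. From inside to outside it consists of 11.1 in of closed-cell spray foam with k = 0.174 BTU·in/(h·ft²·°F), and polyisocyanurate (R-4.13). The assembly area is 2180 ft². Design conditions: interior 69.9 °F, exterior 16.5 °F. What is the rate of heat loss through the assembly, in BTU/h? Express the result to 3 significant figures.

1710 BTU/h

11.1/0.174 = 63.79
R_total = 63.79 + 4.13 = 67.92 ft²·°F·h/BTU
Q = A·ΔT/R = 2180 × (69.9 − 16.5) / 67.92 = 1714 BTU/h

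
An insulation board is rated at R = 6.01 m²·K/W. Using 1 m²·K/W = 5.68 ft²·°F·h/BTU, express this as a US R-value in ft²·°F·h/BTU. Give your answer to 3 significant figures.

34.1 ft²·°F·h/BTU

R_US = 6.01 × 5.68 = 34.14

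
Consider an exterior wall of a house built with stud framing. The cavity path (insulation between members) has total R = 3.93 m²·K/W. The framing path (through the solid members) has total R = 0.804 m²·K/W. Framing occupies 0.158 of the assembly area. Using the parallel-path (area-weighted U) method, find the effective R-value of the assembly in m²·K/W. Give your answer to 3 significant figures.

U_eff = 0.842/3.93 + 0.158/0.804 = 0.2142 + 0.1965 = 0.4108
R_eff = 1/U_eff = 2.434 m²·K/W

2.43 m²·K/W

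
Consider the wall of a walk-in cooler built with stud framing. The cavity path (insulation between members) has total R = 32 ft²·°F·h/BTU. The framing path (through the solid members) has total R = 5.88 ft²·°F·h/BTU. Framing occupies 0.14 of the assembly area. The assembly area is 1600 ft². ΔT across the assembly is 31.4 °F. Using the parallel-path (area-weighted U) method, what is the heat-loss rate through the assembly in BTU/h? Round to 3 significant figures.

2550 BTU/h

U_eff = 0.86/32 + 0.14/5.88 = 0.02687 + 0.02381 = 0.05068
R_eff = 1/U_eff = 19.73 ft²·°F·h/BTU
Q = 1600 × 31.4 / 19.73 = 2546 BTU/h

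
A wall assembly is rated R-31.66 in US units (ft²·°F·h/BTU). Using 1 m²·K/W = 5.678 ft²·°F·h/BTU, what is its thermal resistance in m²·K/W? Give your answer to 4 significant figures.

R_SI = 31.66/5.678 = 5.5759

5.576 m²·K/W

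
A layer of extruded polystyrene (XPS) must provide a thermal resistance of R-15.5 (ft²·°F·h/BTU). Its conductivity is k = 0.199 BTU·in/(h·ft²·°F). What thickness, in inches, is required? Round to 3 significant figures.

L = R × k = 15.5 × 0.199 = 3.085 in

3.08 in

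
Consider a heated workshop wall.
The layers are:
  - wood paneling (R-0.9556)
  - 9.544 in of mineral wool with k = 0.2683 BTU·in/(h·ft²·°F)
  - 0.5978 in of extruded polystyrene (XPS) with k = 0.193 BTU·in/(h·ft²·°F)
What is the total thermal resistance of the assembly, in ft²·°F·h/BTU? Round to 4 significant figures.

39.63 ft²·°F·h/BTU

9.544/0.2683 = 35.572
0.5978/0.193 = 3.0974
R_total = 0.9556 + 35.572 + 3.0974 = 39.625 ft²·°F·h/BTU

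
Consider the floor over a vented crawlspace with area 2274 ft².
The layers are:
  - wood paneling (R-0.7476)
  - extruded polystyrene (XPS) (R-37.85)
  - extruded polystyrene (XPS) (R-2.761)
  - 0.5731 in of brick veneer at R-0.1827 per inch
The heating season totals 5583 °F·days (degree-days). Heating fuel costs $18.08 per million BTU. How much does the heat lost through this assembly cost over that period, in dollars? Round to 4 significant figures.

0.5731 × 0.1827 = 0.10471
R_total = 0.7476 + 37.85 + 2.761 + 0.10471 = 41.463 ft²·°F·h/BTU
E = A × HDD × 24 / R = 2274 × 5583 × 24 / 41.463 = 7348600 BTU
Cost = 7348600/10⁶ × 18.08 = $132.86

132.9 dollars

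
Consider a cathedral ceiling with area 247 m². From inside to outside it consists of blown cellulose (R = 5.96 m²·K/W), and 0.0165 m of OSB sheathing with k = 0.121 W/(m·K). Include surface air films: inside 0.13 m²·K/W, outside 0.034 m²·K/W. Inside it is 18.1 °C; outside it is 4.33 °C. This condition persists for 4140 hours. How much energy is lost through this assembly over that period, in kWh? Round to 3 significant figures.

0.0165/0.121 = 0.1364
R_total = 0.13 + 5.96 + 0.1364 + 0.034 = 6.26 m²·K/W
Q = 247 × (18.1 − 4.33) / 6.26 = 543.3 W
E = 543.3 W × 4140 h / 1000 = 2249 kWh

2250 kWh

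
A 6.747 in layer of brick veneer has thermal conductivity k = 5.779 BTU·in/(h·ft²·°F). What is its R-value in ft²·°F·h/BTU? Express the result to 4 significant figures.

R = L/k = 6.747/5.779 = 1.1675 ft²·°F·h/BTU

1.168 ft²·°F·h/BTU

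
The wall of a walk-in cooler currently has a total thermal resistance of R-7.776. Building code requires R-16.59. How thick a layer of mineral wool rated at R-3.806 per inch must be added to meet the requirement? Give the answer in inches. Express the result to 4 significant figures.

ΔR = 16.59 − 7.776 = 8.814 ft²·°F·h/BTU
L = ΔR / (R/in) = 8.814/3.806 = 2.3158 in

2.316 in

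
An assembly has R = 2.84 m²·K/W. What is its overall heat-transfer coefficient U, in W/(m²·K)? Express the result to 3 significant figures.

0.352 W/(m²·K)

U = 1/R = 1/2.84 = 0.3521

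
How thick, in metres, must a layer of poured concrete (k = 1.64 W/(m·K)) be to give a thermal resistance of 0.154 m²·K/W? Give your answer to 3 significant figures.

0.253 m

L = R·k = 0.154 × 1.64 = 0.2526 m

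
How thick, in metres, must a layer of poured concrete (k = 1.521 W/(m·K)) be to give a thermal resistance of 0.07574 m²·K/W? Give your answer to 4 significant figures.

L = R·k = 0.07574 × 1.521 = 0.1152 m

0.1152 m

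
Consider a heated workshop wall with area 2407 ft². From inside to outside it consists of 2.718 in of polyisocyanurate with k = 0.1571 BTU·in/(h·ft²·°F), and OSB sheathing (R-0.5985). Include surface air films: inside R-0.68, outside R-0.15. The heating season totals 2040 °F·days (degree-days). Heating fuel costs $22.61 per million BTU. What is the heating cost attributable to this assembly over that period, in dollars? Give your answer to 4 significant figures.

2.718/0.1571 = 17.301
R_total = 0.68 + 17.301 + 0.5985 + 0.15 = 18.73 ft²·°F·h/BTU
E = A × HDD × 24 / R = 2407 × 2040 × 24 / 18.73 = 6292000 BTU
Cost = 6292000/10⁶ × 22.61 = $142.26

142.3 dollars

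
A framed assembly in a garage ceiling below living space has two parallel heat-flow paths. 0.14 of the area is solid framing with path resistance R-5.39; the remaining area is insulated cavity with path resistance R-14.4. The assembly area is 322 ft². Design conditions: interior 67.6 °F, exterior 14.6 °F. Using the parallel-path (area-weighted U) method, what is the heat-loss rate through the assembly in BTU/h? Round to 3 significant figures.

1460 BTU/h

U_eff = 0.86/14.4 + 0.14/5.39 = 0.05972 + 0.02597 = 0.0857
R_eff = 1/U_eff = 11.67 ft²·°F·h/BTU
Q = 322 × (67.6 − 14.6) / 11.67 = 1462 BTU/h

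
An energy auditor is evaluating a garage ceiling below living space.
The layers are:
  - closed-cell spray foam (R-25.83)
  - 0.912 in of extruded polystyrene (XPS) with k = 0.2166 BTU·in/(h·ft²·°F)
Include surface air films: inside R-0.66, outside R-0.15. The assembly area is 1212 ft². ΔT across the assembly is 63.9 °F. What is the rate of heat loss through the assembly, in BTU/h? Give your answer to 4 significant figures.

0.912/0.2166 = 4.2105
R_total = 0.66 + 25.83 + 4.2105 + 0.15 = 30.851 ft²·°F·h/BTU
Q = A·ΔT/R = 1212 × 63.9 / 30.851 = 2510.4 BTU/h

2510 BTU/h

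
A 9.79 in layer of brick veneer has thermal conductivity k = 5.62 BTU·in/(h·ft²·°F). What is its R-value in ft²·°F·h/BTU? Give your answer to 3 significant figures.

1.74 ft²·°F·h/BTU

R = L/k = 9.79/5.62 = 1.742 ft²·°F·h/BTU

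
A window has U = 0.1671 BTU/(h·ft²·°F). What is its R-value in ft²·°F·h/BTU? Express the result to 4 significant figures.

5.984 ft²·°F·h/BTU

R = 1/U = 1/0.1671 = 5.9844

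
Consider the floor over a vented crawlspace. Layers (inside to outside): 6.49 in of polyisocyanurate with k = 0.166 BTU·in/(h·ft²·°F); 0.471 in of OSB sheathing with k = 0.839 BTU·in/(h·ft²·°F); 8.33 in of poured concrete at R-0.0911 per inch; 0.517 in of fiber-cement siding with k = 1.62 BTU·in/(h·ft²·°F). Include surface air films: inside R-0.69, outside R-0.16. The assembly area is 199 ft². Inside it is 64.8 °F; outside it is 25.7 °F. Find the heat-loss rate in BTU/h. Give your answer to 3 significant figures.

6.49/0.166 = 39.1
0.471/0.839 = 0.5614
8.33 × 0.0911 = 0.7589
0.517/1.62 = 0.3191
R_total = 0.69 + 39.1 + 0.5614 + 0.7589 + 0.3191 + 0.16 = 41.59 ft²·°F·h/BTU
Q = A·ΔT/R = 199 × (64.8 − 25.7) / 41.59 = 187.1 BTU/h

187 BTU/h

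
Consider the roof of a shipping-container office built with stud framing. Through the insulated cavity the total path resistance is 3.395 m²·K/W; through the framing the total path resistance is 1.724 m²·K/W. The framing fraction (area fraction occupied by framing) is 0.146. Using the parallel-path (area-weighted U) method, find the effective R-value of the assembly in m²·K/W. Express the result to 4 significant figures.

2.974 m²·K/W

U_eff = 0.854/3.395 + 0.146/1.724 = 0.25155 + 0.084687 = 0.33623
R_eff = 1/U_eff = 2.9741 m²·K/W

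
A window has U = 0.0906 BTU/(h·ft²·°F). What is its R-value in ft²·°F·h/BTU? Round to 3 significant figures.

11.0 ft²·°F·h/BTU

R = 1/U = 1/0.0906 = 11.04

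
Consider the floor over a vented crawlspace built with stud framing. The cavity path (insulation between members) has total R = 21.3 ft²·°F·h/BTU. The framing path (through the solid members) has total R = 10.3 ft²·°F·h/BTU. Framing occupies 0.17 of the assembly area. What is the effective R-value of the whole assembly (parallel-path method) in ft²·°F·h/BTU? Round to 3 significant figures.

18.0 ft²·°F·h/BTU

U_eff = 0.83/21.3 + 0.17/10.3 = 0.03897 + 0.0165 = 0.05547
R_eff = 1/U_eff = 18.03 ft²·°F·h/BTU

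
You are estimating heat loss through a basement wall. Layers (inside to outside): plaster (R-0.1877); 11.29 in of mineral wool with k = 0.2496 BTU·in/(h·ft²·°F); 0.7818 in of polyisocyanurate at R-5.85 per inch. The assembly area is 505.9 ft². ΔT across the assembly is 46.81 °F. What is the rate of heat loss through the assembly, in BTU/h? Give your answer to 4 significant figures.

473.7 BTU/h

11.29/0.2496 = 45.232
0.7818 × 5.85 = 4.5735
R_total = 0.1877 + 45.232 + 4.5735 = 49.994 ft²·°F·h/BTU
Q = A·ΔT/R = 505.9 × 46.81 / 49.994 = 473.68 BTU/h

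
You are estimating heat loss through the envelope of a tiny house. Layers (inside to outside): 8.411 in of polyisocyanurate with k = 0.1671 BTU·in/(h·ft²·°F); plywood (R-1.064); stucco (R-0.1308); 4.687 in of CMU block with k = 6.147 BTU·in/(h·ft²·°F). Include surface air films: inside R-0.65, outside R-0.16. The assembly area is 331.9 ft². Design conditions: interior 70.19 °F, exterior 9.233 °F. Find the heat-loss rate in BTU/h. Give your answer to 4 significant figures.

8.411/0.1671 = 50.335
4.687/6.147 = 0.76249
R_total = 0.65 + 50.335 + 1.064 + 0.1308 + 0.76249 + 0.16 = 53.102 ft²·°F·h/BTU
Q = A·ΔT/R = 331.9 × (70.19 − 9.233) / 53.102 = 380.99 BTU/h

381.0 BTU/h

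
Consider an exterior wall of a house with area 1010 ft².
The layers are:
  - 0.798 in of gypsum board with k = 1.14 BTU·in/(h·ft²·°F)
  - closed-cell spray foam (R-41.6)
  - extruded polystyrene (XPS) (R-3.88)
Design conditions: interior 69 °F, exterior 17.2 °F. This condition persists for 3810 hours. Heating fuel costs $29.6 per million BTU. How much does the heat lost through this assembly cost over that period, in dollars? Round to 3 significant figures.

0.798/1.14 = 0.7
R_total = 0.7 + 41.6 + 3.88 = 46.18 ft²·°F·h/BTU
Q = 1010 × (69 − 17.2) / 46.18 = 1133 BTU/h
E = 1133 × 3810 = 4316000 BTU
Cost = 4316000/10⁶ × 29.6 = $127.8

128 dollars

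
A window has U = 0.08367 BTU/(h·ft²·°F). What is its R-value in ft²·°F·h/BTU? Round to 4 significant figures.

11.95 ft²·°F·h/BTU

R = 1/U = 1/0.08367 = 11.952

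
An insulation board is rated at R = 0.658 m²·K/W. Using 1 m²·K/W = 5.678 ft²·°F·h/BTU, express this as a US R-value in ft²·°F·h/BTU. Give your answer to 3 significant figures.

R_US = 0.658 × 5.678 = 3.736

3.74 ft²·°F·h/BTU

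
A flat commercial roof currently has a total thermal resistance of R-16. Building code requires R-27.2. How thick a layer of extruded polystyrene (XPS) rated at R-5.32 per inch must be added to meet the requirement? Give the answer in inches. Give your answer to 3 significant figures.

ΔR = 27.2 − 16 = 11.2 ft²·°F·h/BTU
L = ΔR / (R/in) = 11.2/5.32 = 2.105 in

2.11 in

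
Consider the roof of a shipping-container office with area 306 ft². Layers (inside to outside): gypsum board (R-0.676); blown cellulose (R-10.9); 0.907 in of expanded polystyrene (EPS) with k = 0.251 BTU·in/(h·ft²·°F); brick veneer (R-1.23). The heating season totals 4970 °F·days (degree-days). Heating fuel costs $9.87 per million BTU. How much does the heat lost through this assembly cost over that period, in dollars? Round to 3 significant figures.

21.9 dollars

0.907/0.251 = 3.614
R_total = 0.676 + 10.9 + 3.614 + 1.23 = 16.42 ft²·°F·h/BTU
E = A × HDD × 24 / R = 306 × 4970 × 24 / 16.42 = 2223000 BTU
Cost = 2223000/10⁶ × 9.87 = $21.94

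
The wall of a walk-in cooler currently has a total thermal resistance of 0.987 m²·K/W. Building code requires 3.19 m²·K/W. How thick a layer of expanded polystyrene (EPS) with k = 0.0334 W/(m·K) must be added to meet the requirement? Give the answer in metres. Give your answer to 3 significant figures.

0.0736 m

ΔR = 3.19 − 0.987 = 2.203 m²·K/W
L = ΔR × k = 2.203 × 0.0334 = 0.07358 m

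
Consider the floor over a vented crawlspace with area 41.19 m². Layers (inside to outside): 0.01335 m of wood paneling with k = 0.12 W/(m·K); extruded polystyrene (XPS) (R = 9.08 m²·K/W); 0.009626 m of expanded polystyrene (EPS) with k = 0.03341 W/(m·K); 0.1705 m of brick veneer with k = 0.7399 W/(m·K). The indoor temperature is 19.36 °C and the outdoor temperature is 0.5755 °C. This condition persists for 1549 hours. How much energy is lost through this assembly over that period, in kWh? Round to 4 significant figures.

0.01335/0.12 = 0.11125
0.009626/0.03341 = 0.28812
0.1705/0.7399 = 0.23044
R_total = 0.11125 + 9.08 + 0.28812 + 0.23044 = 9.7098 m²·K/W
Q = 41.19 × (19.36 − 0.5755) / 9.7098 = 79.686 W
E = 79.686 W × 1549 h / 1000 = 123.43 kWh

123.4 kWh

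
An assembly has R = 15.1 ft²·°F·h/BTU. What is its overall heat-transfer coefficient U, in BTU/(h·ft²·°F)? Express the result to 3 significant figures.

U = 1/R = 1/15.1 = 0.06623

0.0662 BTU/(h·ft²·°F)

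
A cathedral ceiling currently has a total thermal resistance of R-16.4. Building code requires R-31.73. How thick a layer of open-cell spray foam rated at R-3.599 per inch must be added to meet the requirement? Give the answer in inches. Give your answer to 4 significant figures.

ΔR = 31.73 − 16.4 = 15.33 ft²·°F·h/BTU
L = ΔR / (R/in) = 15.33/3.599 = 4.2595 in

4.260 in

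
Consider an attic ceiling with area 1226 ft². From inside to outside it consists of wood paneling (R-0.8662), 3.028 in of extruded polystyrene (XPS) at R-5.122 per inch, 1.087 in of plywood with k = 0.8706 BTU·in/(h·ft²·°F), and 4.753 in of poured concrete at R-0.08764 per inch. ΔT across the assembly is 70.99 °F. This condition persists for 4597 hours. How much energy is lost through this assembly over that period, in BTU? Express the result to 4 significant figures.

22180000 BTU

3.028 × 5.122 = 15.509
1.087/0.8706 = 1.2486
4.753 × 0.08764 = 0.41655
R_total = 0.8662 + 15.509 + 1.2486 + 0.41655 = 18.041 ft²·°F·h/BTU
Q = 1226 × 70.99 / 18.041 = 4824.3 BTU/h
E = 4824.3 × 4597 = 22177000 BTU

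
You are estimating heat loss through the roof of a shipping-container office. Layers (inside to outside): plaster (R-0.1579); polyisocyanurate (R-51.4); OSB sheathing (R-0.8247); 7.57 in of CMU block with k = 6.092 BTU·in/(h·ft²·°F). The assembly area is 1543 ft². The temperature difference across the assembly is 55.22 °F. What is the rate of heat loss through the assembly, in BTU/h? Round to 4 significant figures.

7.57/6.092 = 1.2426
R_total = 0.1579 + 51.4 + 0.8247 + 1.2426 = 53.625 ft²·°F·h/BTU
Q = A·ΔT/R = 1543 × 55.22 / 53.625 = 1588.9 BTU/h

1589 BTU/h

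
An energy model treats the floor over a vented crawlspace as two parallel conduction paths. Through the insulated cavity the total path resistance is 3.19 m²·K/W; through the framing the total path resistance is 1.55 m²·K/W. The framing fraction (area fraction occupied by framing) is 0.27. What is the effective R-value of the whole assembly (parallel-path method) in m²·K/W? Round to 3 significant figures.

2.48 m²·K/W

U_eff = 0.73/3.19 + 0.27/1.55 = 0.2288 + 0.1742 = 0.403
R_eff = 1/U_eff = 2.481 m²·K/W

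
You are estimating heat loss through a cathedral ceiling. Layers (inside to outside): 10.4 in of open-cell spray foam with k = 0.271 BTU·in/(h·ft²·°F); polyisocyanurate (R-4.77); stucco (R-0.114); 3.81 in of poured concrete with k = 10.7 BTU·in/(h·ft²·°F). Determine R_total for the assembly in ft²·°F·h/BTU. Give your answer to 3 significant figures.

10.4/0.271 = 38.38
3.81/10.7 = 0.3561
R_total = 38.38 + 4.77 + 0.114 + 0.3561 = 43.62 ft²·°F·h/BTU

43.6 ft²·°F·h/BTU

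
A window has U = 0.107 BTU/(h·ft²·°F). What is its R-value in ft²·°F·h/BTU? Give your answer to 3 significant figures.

9.35 ft²·°F·h/BTU

R = 1/U = 1/0.107 = 9.346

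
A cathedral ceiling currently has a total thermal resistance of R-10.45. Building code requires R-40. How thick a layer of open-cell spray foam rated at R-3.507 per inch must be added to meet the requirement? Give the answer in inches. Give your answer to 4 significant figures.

8.426 in

ΔR = 40 − 10.45 = 29.55 ft²·°F·h/BTU
L = ΔR / (R/in) = 29.55/3.507 = 8.426 in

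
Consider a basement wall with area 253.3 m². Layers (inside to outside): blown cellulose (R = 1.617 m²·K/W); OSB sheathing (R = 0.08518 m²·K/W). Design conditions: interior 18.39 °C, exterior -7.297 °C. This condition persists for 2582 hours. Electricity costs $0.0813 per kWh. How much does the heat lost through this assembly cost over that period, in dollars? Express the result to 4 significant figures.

R_total = 1.617 + 0.08518 = 1.7022 m²·K/W
Q = 253.3 × (18.39 − (-7.297)) / 1.7022 = 3822.5 W
E = 3822.5 W × 2582 h / 1000 = 9869.6 kWh
Cost = 9869.6 × 0.0813 = $802.4

802.4 dollars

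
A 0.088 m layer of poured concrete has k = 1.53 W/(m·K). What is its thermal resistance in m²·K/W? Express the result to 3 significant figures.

0.0575 m²·K/W

R = L/k = 0.088/1.53 = 0.05752 m²·K/W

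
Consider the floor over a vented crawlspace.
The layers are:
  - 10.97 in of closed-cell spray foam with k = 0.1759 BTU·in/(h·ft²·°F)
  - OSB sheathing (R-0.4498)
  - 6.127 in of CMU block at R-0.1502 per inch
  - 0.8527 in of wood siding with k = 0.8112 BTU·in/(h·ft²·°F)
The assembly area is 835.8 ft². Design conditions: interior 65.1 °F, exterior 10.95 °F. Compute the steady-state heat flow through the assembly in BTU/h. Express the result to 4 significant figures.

10.97/0.1759 = 62.365
6.127 × 0.1502 = 0.92028
0.8527/0.8112 = 1.0512
R_total = 62.365 + 0.4498 + 0.92028 + 1.0512 = 64.786 ft²·°F·h/BTU
Q = A·ΔT/R = 835.8 × (65.1 − 10.95) / 64.786 = 698.58 BTU/h

698.6 BTU/h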